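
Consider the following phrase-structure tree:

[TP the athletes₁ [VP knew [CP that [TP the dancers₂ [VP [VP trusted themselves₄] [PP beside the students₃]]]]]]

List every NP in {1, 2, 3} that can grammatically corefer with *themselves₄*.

{2}

*themselves* is an anaphor, so Principle A applies: it must be bound in its binding domain.
Binding domain of *themselves₄*: the embedded TP, whose subject is the dancers₂.
*the athletes₁* c-commands the anaphor but is outside its binding domain → cannot satisfy Principle A.
*the dancers₂* c-commands the anaphor within its binding domain → licit binder.
*the students₃* does not c-command the anaphor → cannot bind it.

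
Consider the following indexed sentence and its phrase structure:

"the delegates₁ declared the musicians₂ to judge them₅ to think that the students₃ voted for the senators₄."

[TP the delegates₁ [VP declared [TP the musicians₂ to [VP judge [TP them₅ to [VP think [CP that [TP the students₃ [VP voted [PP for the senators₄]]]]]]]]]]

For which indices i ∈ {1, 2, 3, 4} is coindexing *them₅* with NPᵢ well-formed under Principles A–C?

{1}

*them* is a pronoun, so Principle B applies: it must be free in its binding domain.
Binding domain of *them₅*: the embedded TP, whose subject is the musicians₂.
*the delegates₁* c-commands the pronoun but from outside its binding domain, and is not c-commanded by it → coindexation permitted.
*the musicians₂* c-commands the pronoun within its binding domain → coindexation would violate Principle B.
*the students₃*: the pronoun c-commands this R-expression → coindexation would violate Principle C on *the students₃*.
*the senators₄*: the pronoun c-commands this R-expression → coindexation would violate Principle C on *the senators₄*.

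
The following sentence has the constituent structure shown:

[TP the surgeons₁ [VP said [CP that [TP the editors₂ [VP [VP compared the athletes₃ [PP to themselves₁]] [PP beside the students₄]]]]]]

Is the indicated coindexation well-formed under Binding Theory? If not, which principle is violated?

The two coindexed NPs are *the surgeons₁* and *themselves₁*.
*themselves₁* is an anaphor. Principle A requires it to be bound within its binding domain — the embedded TP, whose subject is the editors₂.
Within that domain it is c-commanded by *the editors₂*, *the athletes₃*, none of which share its index.
*the surgeons₁* does c-command the anaphor, but from outside its binding domain.
The anaphor is unbound in its domain → Principle A violation.

Principle A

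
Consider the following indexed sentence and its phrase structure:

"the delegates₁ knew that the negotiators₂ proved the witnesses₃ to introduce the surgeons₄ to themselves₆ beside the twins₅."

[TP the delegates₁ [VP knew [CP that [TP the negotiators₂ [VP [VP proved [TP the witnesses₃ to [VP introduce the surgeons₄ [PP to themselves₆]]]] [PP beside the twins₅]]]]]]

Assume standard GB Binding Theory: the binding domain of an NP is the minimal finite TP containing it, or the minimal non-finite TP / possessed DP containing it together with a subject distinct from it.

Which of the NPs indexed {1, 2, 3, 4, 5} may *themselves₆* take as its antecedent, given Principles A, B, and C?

{3, 4}

*themselves* is an anaphor, so Principle A applies: it must be bound in its binding domain.
Binding domain of *themselves₆*: the embedded TP, whose subject is the witnesses₃.
*the delegates₁* c-commands the anaphor but is outside its binding domain → cannot satisfy Principle A.
*the negotiators₂* c-commands the anaphor but is outside its binding domain → cannot satisfy Principle A.
*the witnesses₃* c-commands the anaphor within its binding domain → licit binder.
*the surgeons₄* c-commands the anaphor within its binding domain → licit binder.
*the twins₅* does not c-command the anaphor → cannot bind it.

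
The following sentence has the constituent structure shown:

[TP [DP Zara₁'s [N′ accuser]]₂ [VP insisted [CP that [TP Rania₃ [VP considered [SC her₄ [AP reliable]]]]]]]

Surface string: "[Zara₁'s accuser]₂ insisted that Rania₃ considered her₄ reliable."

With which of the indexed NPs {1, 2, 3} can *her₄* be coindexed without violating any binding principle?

{1, 2}

*her* is a pronoun, so Principle B applies: it must be free in its binding domain.
Binding domain of *her₄*: the embedded TP, whose subject is Rania₃.
*Zara₁* and the pronoun do not c-command one another → neither Principle B nor Principle C is at stake; coindexation permitted.
*[Zara₁'s accuser]₂* c-commands the pronoun but from outside its binding domain, and is not c-commanded by it → coindexation permitted.
*Rania₃* c-commands the pronoun within its binding domain → coindexation would violate Principle B.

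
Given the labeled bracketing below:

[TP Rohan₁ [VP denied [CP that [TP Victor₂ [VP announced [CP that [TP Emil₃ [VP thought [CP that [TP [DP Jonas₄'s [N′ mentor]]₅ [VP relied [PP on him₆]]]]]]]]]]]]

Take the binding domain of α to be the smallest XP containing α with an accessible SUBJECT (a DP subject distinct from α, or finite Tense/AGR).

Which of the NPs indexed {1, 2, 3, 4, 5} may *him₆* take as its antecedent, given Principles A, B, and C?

{1, 2, 3, 4}

*him* is a pronoun, so Principle B applies: it must be free in its binding domain.
Binding domain of *him₆*: the embedded TP, whose subject is [Jonas₄'s mentor]₅.
*Rohan₁* c-commands the pronoun but from outside its binding domain, and is not c-commanded by it → coindexation permitted.
*Victor₂* c-commands the pronoun but from outside its binding domain, and is not c-commanded by it → coindexation permitted.
*Emil₃* c-commands the pronoun but from outside its binding domain, and is not c-commanded by it → coindexation permitted.
*Jonas₄* and the pronoun do not c-command one another → neither Principle B nor Principle C is at stake; coindexation permitted.
*[Jonas₄'s mentor]₅* c-commands the pronoun within its binding domain → coindexation would violate Principle B.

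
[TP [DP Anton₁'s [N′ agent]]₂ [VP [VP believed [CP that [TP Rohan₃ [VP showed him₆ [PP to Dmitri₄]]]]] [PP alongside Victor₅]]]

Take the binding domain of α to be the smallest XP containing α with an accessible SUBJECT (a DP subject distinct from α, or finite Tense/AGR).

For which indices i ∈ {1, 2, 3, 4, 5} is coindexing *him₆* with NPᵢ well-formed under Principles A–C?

{1, 2, 5}

*him* is a pronoun, so Principle B applies: it must be free in its binding domain.
Binding domain of *him₆*: the embedded TP, whose subject is Rohan₃.
*Anton₁* and the pronoun do not c-command one another → neither Principle B nor Principle C is at stake; coindexation permitted.
*[Anton₁'s agent]₂* c-commands the pronoun but from outside its binding domain, and is not c-commanded by it → coindexation permitted.
*Rohan₃* c-commands the pronoun within its binding domain → coindexation would violate Principle B.
*Dmitri₄*: the pronoun c-commands this R-expression → coindexation would violate Principle C on *Dmitri₄*.
*Victor₅* and the pronoun do not c-command one another → neither Principle B nor Principle C is at stake; coindexation permitted.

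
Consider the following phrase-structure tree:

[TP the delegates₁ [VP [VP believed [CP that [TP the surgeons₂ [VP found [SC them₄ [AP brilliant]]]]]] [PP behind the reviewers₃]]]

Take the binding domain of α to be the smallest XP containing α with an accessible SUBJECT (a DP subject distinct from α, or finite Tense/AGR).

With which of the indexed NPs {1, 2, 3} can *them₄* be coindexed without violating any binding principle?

{1, 3}

*them* is a pronoun, so Principle B applies: it must be free in its binding domain.
Binding domain of *them₄*: the embedded TP, whose subject is the surgeons₂.
*the delegates₁* c-commands the pronoun but from outside its binding domain, and is not c-commanded by it → coindexation permitted.
*the surgeons₂* c-commands the pronoun within its binding domain → coindexation would violate Principle B.
*the reviewers₃* and the pronoun do not c-command one another → neither Principle B nor Principle C is at stake; coindexation permitted.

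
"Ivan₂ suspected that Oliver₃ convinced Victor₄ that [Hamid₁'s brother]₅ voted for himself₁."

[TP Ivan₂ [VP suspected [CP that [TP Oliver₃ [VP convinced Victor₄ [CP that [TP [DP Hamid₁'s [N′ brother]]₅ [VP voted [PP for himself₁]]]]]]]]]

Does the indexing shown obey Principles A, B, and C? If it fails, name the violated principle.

Principle A

The two coindexed NPs are *Hamid₁* and *himself₁*.
*himself₁* is an anaphor. Principle A requires it to be bound within its binding domain — the embedded TP, whose subject is [Hamid₁'s brother]₅.
Within that domain it is c-commanded by *[Hamid₁'s brother]₅*, which does not share its index.
*Hamid₁* does not c-command the anaphor at all.
The anaphor is unbound in its domain → Principle A violation.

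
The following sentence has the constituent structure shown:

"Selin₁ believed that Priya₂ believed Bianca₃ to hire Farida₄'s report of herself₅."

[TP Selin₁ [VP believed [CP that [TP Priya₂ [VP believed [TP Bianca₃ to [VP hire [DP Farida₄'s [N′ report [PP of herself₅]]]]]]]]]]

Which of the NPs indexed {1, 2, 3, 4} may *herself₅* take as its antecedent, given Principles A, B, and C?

{4}

*herself* is an anaphor, so Principle A applies: it must be bound in its binding domain.
Binding domain of *herself₅*: the possessed DP, whose subject is Farida₄.
*Selin₁* c-commands the anaphor but is outside its binding domain → cannot satisfy Principle A.
*Priya₂* c-commands the anaphor but is outside its binding domain → cannot satisfy Principle A.
*Bianca₃* c-commands the anaphor but is outside its binding domain → cannot satisfy Principle A.
*Farida₄* c-commands the anaphor within its binding domain → licit binder.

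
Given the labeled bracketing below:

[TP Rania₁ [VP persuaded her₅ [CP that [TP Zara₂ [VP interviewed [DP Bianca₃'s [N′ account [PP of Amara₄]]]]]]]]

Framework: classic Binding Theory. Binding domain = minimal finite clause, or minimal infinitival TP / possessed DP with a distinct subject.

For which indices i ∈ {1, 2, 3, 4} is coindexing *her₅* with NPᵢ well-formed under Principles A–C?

*her* is a pronoun, so Principle B applies: it must be free in its binding domain.
Binding domain of *her₅*: the matrix TP, whose subject is Rania₁.
*Rania₁* c-commands the pronoun within its binding domain → coindexation would violate Principle B.
*Zara₂*: the pronoun c-commands this R-expression → coindexation would violate Principle C on *Zara₂*.
*Bianca₃*: the pronoun c-commands this R-expression → coindexation would violate Principle C on *Bianca₃*.
*Amara₄*: the pronoun c-commands this R-expression → coindexation would violate Principle C on *Amara₄*.

none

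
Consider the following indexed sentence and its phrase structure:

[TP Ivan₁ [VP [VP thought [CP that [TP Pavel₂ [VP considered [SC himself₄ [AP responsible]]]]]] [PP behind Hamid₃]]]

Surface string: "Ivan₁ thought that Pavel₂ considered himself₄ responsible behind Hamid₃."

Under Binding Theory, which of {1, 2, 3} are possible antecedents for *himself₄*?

*himself* is an anaphor, so Principle A applies: it must be bound in its binding domain.
Binding domain of *himself₄*: the embedded TP, whose subject is Pavel₂.
*Ivan₁* c-commands the anaphor but is outside its binding domain → cannot satisfy Principle A.
*Pavel₂* c-commands the anaphor within its binding domain → licit binder.
*Hamid₃* does not c-command the anaphor → cannot bind it.

{2}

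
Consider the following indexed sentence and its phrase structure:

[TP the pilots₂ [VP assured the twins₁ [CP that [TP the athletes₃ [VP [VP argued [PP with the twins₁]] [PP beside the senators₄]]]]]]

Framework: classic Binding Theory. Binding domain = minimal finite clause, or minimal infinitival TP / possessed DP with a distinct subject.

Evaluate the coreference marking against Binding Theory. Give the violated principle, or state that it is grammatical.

The two coindexed NPs are *the twins₁* (the lower occurrence) and *the twins₁* (the higher occurrence).
*the twins₁* (the lower occurrence) is an R-expression. Principle C requires it to be free everywhere.
*the twins₁* (the higher occurrence) c-commands it and carries the same index.
The R-expression is bound → Principle C violation.

Principle C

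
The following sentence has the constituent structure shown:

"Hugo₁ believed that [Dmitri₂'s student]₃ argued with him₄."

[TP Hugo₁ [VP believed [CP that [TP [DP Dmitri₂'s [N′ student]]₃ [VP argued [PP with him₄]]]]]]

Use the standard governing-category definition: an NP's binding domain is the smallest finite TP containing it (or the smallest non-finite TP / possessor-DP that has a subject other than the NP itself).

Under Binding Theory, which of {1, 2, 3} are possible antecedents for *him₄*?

{1, 2}

*him* is a pronoun, so Principle B applies: it must be free in its binding domain.
Binding domain of *him₄*: the embedded TP, whose subject is [Dmitri₂'s student]₃.
*Hugo₁* c-commands the pronoun but from outside its binding domain, and is not c-commanded by it → coindexation permitted.
*Dmitri₂* and the pronoun do not c-command one another → neither Principle B nor Principle C is at stake; coindexation permitted.
*[Dmitri₂'s student]₃* c-commands the pronoun within its binding domain → coindexation would violate Principle B.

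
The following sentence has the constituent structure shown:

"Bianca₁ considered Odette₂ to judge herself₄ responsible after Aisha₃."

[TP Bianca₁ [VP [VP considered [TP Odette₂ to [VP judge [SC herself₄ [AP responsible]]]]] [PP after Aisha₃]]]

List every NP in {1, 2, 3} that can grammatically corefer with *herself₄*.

*herself* is an anaphor, so Principle A applies: it must be bound in its binding domain.
Binding domain of *herself₄*: the embedded TP, whose subject is Odette₂.
*Bianca₁* c-commands the anaphor but is outside its binding domain → cannot satisfy Principle A.
*Odette₂* c-commands the anaphor within its binding domain → licit binder.
*Aisha₃* does not c-command the anaphor → cannot bind it.

{2}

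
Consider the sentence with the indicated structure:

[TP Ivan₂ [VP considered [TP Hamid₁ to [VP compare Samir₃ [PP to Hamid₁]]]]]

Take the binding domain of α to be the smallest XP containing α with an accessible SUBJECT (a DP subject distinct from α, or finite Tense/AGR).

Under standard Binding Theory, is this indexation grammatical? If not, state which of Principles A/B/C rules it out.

Principle C

The two coindexed NPs are *Hamid₁* (the higher occurrence) and *Hamid₁* (the lower occurrence).
*Hamid₁* (the lower occurrence) is an R-expression. Principle C requires it to be free everywhere.
*Hamid₁* (the higher occurrence) c-commands it and carries the same index.
The R-expression is bound → Principle C violation.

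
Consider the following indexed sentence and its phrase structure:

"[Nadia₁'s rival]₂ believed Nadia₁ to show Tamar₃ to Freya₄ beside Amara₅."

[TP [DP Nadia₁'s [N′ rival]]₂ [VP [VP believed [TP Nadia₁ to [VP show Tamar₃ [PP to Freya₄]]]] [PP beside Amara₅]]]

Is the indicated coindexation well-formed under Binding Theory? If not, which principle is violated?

The two coindexed NPs are *Nadia₁* and *Nadia₁*.
*Nadia₁* is an R-expression; no coindexed NP c-commands it, so Principle C holds.
*Nadia₁* is an R-expression; *Nadia₁* does not c-command it, and no other NP shares its index, so Principle C is satisfied.
All principles are respected.

grammatical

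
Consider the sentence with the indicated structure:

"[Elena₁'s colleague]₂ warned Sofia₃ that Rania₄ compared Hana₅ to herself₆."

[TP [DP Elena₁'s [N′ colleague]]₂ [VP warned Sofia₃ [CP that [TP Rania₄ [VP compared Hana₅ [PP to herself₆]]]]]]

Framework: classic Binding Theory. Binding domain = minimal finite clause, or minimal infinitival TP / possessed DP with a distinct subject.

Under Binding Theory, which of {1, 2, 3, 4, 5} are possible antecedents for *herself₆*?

*herself* is an anaphor, so Principle A applies: it must be bound in its binding domain.
Binding domain of *herself₆*: the embedded TP, whose subject is Rania₄.
*Elena₁* does not c-command the anaphor → cannot bind it.
*[Elena₁'s colleague]₂* c-commands the anaphor but is outside its binding domain → cannot satisfy Principle A.
*Sofia₃* c-commands the anaphor but is outside its binding domain → cannot satisfy Principle A.
*Rania₄* c-commands the anaphor within its binding domain → licit binder.
*Hana₅* c-commands the anaphor within its binding domain → licit binder.

{4, 5}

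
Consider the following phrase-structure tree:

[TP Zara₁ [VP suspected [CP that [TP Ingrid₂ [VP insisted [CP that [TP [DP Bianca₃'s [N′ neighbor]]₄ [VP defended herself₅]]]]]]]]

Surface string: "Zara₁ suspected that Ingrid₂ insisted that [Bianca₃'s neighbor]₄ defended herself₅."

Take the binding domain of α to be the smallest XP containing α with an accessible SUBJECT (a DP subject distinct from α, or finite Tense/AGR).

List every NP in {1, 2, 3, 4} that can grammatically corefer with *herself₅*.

{4}

*herself* is an anaphor, so Principle A applies: it must be bound in its binding domain.
Binding domain of *herself₅*: the embedded TP, whose subject is [Bianca₃'s neighbor]₄.
*Zara₁* c-commands the anaphor but is outside its binding domain → cannot satisfy Principle A.
*Ingrid₂* c-commands the anaphor but is outside its binding domain → cannot satisfy Principle A.
*Bianca₃* does not c-command the anaphor → cannot bind it.
*[Bianca₃'s neighbor]₄* c-commands the anaphor within its binding domain → licit binder.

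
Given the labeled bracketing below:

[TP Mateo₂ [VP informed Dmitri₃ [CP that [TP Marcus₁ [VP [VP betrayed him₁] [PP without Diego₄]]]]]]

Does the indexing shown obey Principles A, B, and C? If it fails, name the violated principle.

Principle B

The two coindexed NPs are *Marcus₁* and *him₁*.
*him₁* is a pronoun. Its binding domain is the embedded TP, whose subject is Marcus₁.
*Marcus₁* c-commands it within that domain and carries the same index.
The pronoun is locally bound → Principle B violation.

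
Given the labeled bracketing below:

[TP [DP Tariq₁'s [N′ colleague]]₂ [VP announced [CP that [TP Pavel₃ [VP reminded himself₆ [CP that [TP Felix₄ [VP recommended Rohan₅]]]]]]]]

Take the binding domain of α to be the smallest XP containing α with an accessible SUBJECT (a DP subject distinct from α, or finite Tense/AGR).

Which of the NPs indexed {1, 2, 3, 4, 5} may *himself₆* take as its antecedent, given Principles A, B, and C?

{3}

*himself* is an anaphor, so Principle A applies: it must be bound in its binding domain.
Binding domain of *himself₆*: the embedded TP, whose subject is Pavel₃.
*Tariq₁* does not c-command the anaphor → cannot bind it.
*[Tariq₁'s colleague]₂* c-commands the anaphor but is outside its binding domain → cannot satisfy Principle A.
*Pavel₃* c-commands the anaphor within its binding domain → licit binder.
*Felix₄* does not c-command the anaphor → cannot bind it.
*Rohan₅* does not c-command the anaphor → cannot bind it.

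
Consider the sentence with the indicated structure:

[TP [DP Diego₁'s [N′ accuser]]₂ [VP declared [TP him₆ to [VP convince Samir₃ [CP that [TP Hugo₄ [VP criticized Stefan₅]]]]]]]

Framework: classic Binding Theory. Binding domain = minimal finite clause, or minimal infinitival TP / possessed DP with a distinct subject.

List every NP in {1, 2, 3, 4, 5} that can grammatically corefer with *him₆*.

*him* is a pronoun, so Principle B applies: it must be free in its binding domain.
Binding domain of *him₆*: the matrix TP, whose subject is [Diego₁'s accuser]₂.
*Diego₁* and the pronoun do not c-command one another → neither Principle B nor Principle C is at stake; coindexation permitted.
*[Diego₁'s accuser]₂* c-commands the pronoun within its binding domain → coindexation would violate Principle B.
*Samir₃*: the pronoun c-commands this R-expression → coindexation would violate Principle C on *Samir₃*.
*Hugo₄*: the pronoun c-commands this R-expression → coindexation would violate Principle C on *Hugo₄*.
*Stefan₅*: the pronoun c-commands this R-expression → coindexation would violate Principle C on *Stefan₅*.

{1}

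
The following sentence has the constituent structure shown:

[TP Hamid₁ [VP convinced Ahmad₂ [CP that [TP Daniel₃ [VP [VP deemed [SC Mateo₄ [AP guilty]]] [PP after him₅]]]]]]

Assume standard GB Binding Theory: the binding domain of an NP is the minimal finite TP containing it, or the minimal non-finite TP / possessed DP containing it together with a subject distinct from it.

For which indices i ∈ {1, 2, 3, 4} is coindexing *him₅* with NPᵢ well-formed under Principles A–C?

{1, 2, 4}

*him* is a pronoun, so Principle B applies: it must be free in its binding domain.
Binding domain of *him₅*: the embedded TP, whose subject is Daniel₃.
*Hamid₁* c-commands the pronoun but from outside its binding domain, and is not c-commanded by it → coindexation permitted.
*Ahmad₂* c-commands the pronoun but from outside its binding domain, and is not c-commanded by it → coindexation permitted.
*Daniel₃* c-commands the pronoun within its binding domain → coindexation would violate Principle B.
*Mateo₄* and the pronoun do not c-command one another → neither Principle B nor Principle C is at stake; coindexation permitted.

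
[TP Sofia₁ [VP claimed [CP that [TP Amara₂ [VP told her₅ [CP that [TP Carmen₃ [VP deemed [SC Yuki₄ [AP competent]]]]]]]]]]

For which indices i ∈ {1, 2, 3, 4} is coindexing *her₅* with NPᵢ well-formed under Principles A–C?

{1}

*her* is a pronoun, so Principle B applies: it must be free in its binding domain.
Binding domain of *her₅*: the embedded TP, whose subject is Amara₂.
*Sofia₁* c-commands the pronoun but from outside its binding domain, and is not c-commanded by it → coindexation permitted.
*Amara₂* c-commands the pronoun within its binding domain → coindexation would violate Principle B.
*Carmen₃*: the pronoun c-commands this R-expression → coindexation would violate Principle C on *Carmen₃*.
*Yuki₄*: the pronoun c-commands this R-expression → coindexation would violate Principle C on *Yuki₄*.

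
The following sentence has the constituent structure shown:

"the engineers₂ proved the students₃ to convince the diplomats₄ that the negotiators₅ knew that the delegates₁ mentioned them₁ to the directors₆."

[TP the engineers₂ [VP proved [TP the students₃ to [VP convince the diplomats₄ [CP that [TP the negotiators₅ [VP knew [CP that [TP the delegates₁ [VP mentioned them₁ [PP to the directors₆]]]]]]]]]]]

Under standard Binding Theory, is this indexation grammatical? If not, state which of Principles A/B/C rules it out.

The two coindexed NPs are *the delegates₁* and *them₁*.
*them₁* is a pronoun. Its binding domain is the embedded TP, whose subject is the delegates₁.
*the delegates₁* c-commands it within that domain and carries the same index.
The pronoun is locally bound → Principle B violation.

Principle B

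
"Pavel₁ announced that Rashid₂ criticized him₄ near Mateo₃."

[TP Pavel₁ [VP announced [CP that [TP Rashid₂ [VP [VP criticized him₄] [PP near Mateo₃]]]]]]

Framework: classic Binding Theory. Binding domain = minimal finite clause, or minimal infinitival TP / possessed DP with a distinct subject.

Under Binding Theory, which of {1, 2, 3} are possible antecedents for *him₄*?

*him* is a pronoun, so Principle B applies: it must be free in its binding domain.
Binding domain of *him₄*: the embedded TP, whose subject is Rashid₂.
*Pavel₁* c-commands the pronoun but from outside its binding domain, and is not c-commanded by it → coindexation permitted.
*Rashid₂* c-commands the pronoun within its binding domain → coindexation would violate Principle B.
*Mateo₃* and the pronoun do not c-command one another → neither Principle B nor Principle C is at stake; coindexation permitted.

{1, 3}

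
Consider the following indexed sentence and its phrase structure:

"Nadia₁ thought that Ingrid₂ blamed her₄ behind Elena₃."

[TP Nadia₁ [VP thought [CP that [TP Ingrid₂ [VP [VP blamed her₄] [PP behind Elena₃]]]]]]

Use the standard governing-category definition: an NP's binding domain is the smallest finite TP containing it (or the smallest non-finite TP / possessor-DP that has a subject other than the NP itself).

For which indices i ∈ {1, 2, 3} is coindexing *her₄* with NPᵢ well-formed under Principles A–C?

{1, 3}

*her* is a pronoun, so Principle B applies: it must be free in its binding domain.
Binding domain of *her₄*: the embedded TP, whose subject is Ingrid₂.
*Nadia₁* c-commands the pronoun but from outside its binding domain, and is not c-commanded by it → coindexation permitted.
*Ingrid₂* c-commands the pronoun within its binding domain → coindexation would violate Principle B.
*Elena₃* and the pronoun do not c-command one another → neither Principle B nor Principle C is at stake; coindexation permitted.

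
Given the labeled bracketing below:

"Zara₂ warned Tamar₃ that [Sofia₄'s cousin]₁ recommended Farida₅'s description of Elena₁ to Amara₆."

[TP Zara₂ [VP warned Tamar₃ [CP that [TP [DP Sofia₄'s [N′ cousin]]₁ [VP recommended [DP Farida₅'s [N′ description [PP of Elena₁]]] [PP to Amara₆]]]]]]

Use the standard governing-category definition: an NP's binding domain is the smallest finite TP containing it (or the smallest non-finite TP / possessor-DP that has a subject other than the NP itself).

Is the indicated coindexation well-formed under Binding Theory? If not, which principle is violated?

The two coindexed NPs are *[Sofia₄'s cousin]₁* and *Elena₁*.
*Elena₁* is an R-expression. Principle C requires it to be free everywhere.
*[Sofia₄'s cousin]₁* c-commands it and carries the same index.
The R-expression is bound → Principle C violation.

Principle C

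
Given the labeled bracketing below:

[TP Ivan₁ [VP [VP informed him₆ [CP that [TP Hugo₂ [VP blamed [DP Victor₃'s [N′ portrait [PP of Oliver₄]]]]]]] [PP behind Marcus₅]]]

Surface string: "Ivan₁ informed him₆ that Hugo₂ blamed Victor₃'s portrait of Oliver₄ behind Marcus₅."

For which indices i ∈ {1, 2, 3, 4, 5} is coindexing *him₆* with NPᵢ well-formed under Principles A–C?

{5}

*him* is a pronoun, so Principle B applies: it must be free in its binding domain.
Binding domain of *him₆*: the matrix TP, whose subject is Ivan₁.
*Ivan₁* c-commands the pronoun within its binding domain → coindexation would violate Principle B.
*Hugo₂*: the pronoun c-commands this R-expression → coindexation would violate Principle C on *Hugo₂*.
*Victor₃*: the pronoun c-commands this R-expression → coindexation would violate Principle C on *Victor₃*.
*Oliver₄*: the pronoun c-commands this R-expression → coindexation would violate Principle C on *Oliver₄*.
*Marcus₅* and the pronoun do not c-command one another → neither Principle B nor Principle C is at stake; coindexation permitted.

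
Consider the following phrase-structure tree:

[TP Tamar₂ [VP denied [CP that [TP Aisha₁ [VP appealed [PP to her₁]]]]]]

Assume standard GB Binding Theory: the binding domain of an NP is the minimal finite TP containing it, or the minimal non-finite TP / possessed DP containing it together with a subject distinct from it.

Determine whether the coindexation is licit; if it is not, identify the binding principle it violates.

The two coindexed NPs are *Aisha₁* and *her₁*.
*her₁* is a pronoun. Its binding domain is the embedded TP, whose subject is Aisha₁.
*Aisha₁* c-commands it within that domain and carries the same index.
The pronoun is locally bound → Principle B violation.

Principle B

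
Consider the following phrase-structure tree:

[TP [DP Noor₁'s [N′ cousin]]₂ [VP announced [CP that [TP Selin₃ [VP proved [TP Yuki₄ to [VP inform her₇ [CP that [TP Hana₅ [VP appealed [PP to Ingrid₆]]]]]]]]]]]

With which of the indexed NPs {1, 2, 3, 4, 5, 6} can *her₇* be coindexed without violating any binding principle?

{1, 2, 3}

*her* is a pronoun, so Principle B applies: it must be free in its binding domain.
Binding domain of *her₇*: the embedded TP, whose subject is Yuki₄.
*Noor₁* and the pronoun do not c-command one another → neither Principle B nor Principle C is at stake; coindexation permitted.
*[Noor₁'s cousin]₂* c-commands the pronoun but from outside its binding domain, and is not c-commanded by it → coindexation permitted.
*Selin₃* c-commands the pronoun but from outside its binding domain, and is not c-commanded by it → coindexation permitted.
*Yuki₄* c-commands the pronoun within its binding domain → coindexation would violate Principle B.
*Hana₅*: the pronoun c-commands this R-expression → coindexation would violate Principle C on *Hana₅*.
*Ingrid₆*: the pronoun c-commands this R-expression → coindexation would violate Principle C on *Ingrid₆*.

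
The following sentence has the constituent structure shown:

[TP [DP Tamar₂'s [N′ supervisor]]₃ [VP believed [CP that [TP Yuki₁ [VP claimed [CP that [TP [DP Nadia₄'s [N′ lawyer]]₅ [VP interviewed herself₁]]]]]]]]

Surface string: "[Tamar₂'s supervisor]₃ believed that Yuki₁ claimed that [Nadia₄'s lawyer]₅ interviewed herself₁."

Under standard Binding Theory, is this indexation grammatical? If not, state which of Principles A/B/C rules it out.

The two coindexed NPs are *Yuki₁* and *herself₁*.
*herself₁* is an anaphor. Principle A requires it to be bound within its binding domain — the embedded TP, whose subject is [Nadia₄'s lawyer]₅.
Within that domain it is c-commanded by *[Nadia₄'s lawyer]₅*, which does not share its index.
*Yuki₁* does c-command the anaphor, but from outside its binding domain.
The anaphor is unbound in its domain → Principle A violation.

Principle A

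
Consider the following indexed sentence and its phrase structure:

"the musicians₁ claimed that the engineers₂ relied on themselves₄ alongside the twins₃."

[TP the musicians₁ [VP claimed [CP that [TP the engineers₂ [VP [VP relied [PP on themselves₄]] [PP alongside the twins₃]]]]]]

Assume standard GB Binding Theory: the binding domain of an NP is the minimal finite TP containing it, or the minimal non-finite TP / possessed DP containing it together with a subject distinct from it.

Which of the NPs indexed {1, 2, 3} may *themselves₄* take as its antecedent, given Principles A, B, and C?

*themselves* is an anaphor, so Principle A applies: it must be bound in its binding domain.
Binding domain of *themselves₄*: the embedded TP, whose subject is the engineers₂.
*the musicians₁* c-commands the anaphor but is outside its binding domain → cannot satisfy Principle A.
*the engineers₂* c-commands the anaphor within its binding domain → licit binder.
*the twins₃* does not c-command the anaphor → cannot bind it.

{2}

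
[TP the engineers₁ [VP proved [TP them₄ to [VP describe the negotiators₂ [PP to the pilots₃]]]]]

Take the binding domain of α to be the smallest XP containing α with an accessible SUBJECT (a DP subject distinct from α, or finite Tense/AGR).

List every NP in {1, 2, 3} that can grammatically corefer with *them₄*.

none

*them* is a pronoun, so Principle B applies: it must be free in its binding domain.
Binding domain of *them₄*: the matrix TP, whose subject is the engineers₁.
*the engineers₁* c-commands the pronoun within its binding domain → coindexation would violate Principle B.
*the negotiators₂*: the pronoun c-commands this R-expression → coindexation would violate Principle C on *the negotiators₂*.
*the pilots₃*: the pronoun c-commands this R-expression → coindexation would violate Principle C on *the pilots₃*.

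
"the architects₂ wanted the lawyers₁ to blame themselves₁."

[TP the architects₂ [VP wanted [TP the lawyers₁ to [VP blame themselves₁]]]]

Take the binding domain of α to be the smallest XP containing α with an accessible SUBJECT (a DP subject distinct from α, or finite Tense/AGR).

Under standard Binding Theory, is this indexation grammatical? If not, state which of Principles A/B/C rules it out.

grammatical

The two coindexed NPs are *the lawyers₁* and *themselves₁*.
*themselves₁* is an anaphor; its binding domain is the embedded TP, whose subject is the lawyers₁. *the lawyers₁* c-commands it within that domain and shares its index, so Principle A is satisfied.
*the lawyers₁* is an R-expression; *themselves₁* does not c-command it, and no other NP shares its index, so Principle C is satisfied.
All principles are respected.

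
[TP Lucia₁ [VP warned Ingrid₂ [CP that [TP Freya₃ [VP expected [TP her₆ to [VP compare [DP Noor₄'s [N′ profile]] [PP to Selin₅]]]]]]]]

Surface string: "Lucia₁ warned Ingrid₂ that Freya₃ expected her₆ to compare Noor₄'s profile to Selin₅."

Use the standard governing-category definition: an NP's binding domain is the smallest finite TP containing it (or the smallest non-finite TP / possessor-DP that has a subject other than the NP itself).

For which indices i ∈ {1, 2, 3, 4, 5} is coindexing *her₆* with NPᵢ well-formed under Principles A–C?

*her* is a pronoun, so Principle B applies: it must be free in its binding domain.
Binding domain of *her₆*: the embedded TP, whose subject is Freya₃.
*Lucia₁* c-commands the pronoun but from outside its binding domain, and is not c-commanded by it → coindexation permitted.
*Ingrid₂* c-commands the pronoun but from outside its binding domain, and is not c-commanded by it → coindexation permitted.
*Freya₃* c-commands the pronoun within its binding domain → coindexation would violate Principle B.
*Noor₄*: the pronoun c-commands this R-expression → coindexation would violate Principle C on *Noor₄*.
*Selin₅*: the pronoun c-commands this R-expression → coindexation would violate Principle C on *Selin₅*.

{1, 2}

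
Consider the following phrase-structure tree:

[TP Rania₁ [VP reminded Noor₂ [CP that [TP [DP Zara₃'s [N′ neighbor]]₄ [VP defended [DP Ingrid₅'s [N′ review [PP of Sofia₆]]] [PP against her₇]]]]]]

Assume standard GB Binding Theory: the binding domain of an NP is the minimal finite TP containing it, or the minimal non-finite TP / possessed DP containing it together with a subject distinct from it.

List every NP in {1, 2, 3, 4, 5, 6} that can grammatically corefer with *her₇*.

*her* is a pronoun, so Principle B applies: it must be free in its binding domain.
Binding domain of *her₇*: the embedded TP, whose subject is [Zara₃'s neighbor]₄.
*Rania₁* c-commands the pronoun but from outside its binding domain, and is not c-commanded by it → coindexation permitted.
*Noor₂* c-commands the pronoun but from outside its binding domain, and is not c-commanded by it → coindexation permitted.
*Zara₃* and the pronoun do not c-command one another → neither Principle B nor Principle C is at stake; coindexation permitted.
*[Zara₃'s neighbor]₄* c-commands the pronoun within its binding domain → coindexation would violate Principle B.
*Ingrid₅* and the pronoun do not c-command one another → neither Principle B nor Principle C is at stake; coindexation permitted.
*Sofia₆* and the pronoun do not c-command one another → neither Principle B nor Principle C is at stake; coindexation permitted.

{1, 2, 3, 5, 6}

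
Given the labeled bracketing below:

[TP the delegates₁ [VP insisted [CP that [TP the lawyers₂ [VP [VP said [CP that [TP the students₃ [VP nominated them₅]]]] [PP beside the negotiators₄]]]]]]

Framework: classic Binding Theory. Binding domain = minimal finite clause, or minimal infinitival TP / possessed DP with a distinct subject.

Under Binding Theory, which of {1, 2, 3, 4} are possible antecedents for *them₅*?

*them* is a pronoun, so Principle B applies: it must be free in its binding domain.
Binding domain of *them₅*: the embedded TP, whose subject is the students₃.
*the delegates₁* c-commands the pronoun but from outside its binding domain, and is not c-commanded by it → coindexation permitted.
*the lawyers₂* c-commands the pronoun but from outside its binding domain, and is not c-commanded by it → coindexation permitted.
*the students₃* c-commands the pronoun within its binding domain → coindexation would violate Principle B.
*the negotiators₄* and the pronoun do not c-command one another → neither Principle B nor Principle C is at stake; coindexation permitted.

{1, 2, 4}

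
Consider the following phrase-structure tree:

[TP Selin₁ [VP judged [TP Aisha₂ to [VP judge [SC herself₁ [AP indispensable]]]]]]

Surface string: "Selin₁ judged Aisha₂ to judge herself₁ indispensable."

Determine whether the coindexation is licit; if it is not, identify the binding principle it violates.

The two coindexed NPs are *Selin₁* and *herself₁*.
*herself₁* is an anaphor. Principle A requires it to be bound within its binding domain — the embedded TP, whose subject is Aisha₂.
Within that domain it is c-commanded by *Aisha₂*, which does not share its index.
*Selin₁* does c-command the anaphor, but from outside its binding domain.
The anaphor is unbound in its domain → Principle A violation.

Principle A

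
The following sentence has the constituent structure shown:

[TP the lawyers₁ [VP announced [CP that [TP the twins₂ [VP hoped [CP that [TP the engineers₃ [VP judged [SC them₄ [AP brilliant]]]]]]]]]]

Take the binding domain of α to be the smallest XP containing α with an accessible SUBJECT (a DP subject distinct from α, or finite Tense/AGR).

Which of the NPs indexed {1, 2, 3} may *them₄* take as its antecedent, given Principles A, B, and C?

*them* is a pronoun, so Principle B applies: it must be free in its binding domain.
Binding domain of *them₄*: the embedded TP, whose subject is the engineers₃.
*the lawyers₁* c-commands the pronoun but from outside its binding domain, and is not c-commanded by it → coindexation permitted.
*the twins₂* c-commands the pronoun but from outside its binding domain, and is not c-commanded by it → coindexation permitted.
*the engineers₃* c-commands the pronoun within its binding domain → coindexation would violate Principle B.

{1, 2}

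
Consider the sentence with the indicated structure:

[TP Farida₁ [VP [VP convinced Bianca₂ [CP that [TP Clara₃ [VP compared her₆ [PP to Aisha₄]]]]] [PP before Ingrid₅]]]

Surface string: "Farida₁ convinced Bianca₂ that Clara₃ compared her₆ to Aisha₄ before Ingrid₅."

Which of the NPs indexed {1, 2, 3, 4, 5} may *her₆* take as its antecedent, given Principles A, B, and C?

{1, 2, 5}

*her* is a pronoun, so Principle B applies: it must be free in its binding domain.
Binding domain of *her₆*: the embedded TP, whose subject is Clara₃.
*Farida₁* c-commands the pronoun but from outside its binding domain, and is not c-commanded by it → coindexation permitted.
*Bianca₂* c-commands the pronoun but from outside its binding domain, and is not c-commanded by it → coindexation permitted.
*Clara₃* c-commands the pronoun within its binding domain → coindexation would violate Principle B.
*Aisha₄*: the pronoun c-commands this R-expression → coindexation would violate Principle C on *Aisha₄*.
*Ingrid₅* and the pronoun do not c-command one another → neither Principle B nor Principle C is at stake; coindexation permitted.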